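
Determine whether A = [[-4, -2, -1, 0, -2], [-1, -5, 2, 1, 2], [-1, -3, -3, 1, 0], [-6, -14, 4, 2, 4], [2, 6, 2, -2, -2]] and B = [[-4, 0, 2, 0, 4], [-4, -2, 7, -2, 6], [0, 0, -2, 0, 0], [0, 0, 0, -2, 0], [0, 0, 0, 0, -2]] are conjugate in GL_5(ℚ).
Both have characteristic polynomial (x + 2)^4(x + 4), but the minimal polynomial of A is (x + 2)^3(x + 4) while the minimal polynomial of B is (x + 2)^2(x + 4). The minimal polynomial is a similarity invariant, so A and B are not similar.

No.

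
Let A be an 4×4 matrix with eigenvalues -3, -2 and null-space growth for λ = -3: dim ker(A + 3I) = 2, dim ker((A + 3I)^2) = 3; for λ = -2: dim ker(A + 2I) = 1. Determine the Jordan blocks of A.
λ = -3: successive nullity increments [2, 1] count blocks of size ≥ k; block sizes are [2, 1].
λ = -2: successive nullity increments [1] count blocks of size ≥ k; block sizes are [1].

Jordan blocks: (-3, 2), (-3, 1), (-2, 1)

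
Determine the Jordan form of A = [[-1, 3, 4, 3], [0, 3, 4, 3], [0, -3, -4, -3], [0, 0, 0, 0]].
The characteristic polynomial is det(xI - A) = x^2(x + 1)^2, so the eigenvalues are -1 (algebraic multiplicity 2), 0 (algebraic multiplicity 2).

For λ = -1: rank(A + I) = 3, rank((A + I)^2) = 2. The eigenspace has dimension 4 - 3 = 1, so there is 1 Jordan block; the rank sequence gives block sizes [2].

For λ = 0: rank(A) = 2. The eigenspace has dimension 4 - 2 = 2, so there are 2 Jordan blocks; the rank sequence gives block sizes [1, 1].

Assembling the blocks gives the Jordan form J above.

J = [[-1, 1, 0, 0], [0, -1, 0, 0], [0, 0, 0, 0], [0, 0, 0, 0]]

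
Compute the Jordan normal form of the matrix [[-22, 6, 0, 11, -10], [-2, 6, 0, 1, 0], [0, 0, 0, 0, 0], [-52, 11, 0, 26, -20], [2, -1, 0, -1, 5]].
The characteristic polynomial is det(xI - A) = x^2(x - 5)^3, so the eigenvalues are 0 (algebraic multiplicity 2), 5 (algebraic multiplicity 3).

For λ = 0: rank(A) = 3. The eigenspace has dimension 5 - 3 = 2, so there are 2 Jordan blocks; the rank sequence gives block sizes [1, 1].

For λ = 5: rank(A - 5I) = 3, rank((A - 5I)^2) = 2. The eigenspace has dimension 5 - 3 = 2, so there are 2 Jordan blocks; the rank sequence gives block sizes [2, 1].

Assembling the blocks gives the Jordan form J above.

J = [[0, 0, 0, 0, 0], [0, 0, 0, 0, 0], [0, 0, 5, 1, 0], [0, 0, 0, 5, 0], [0, 0, 0, 0, 5]]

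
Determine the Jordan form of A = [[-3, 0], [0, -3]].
J = [[-3, 0], [0, -3]]

The characteristic polynomial is det(xI - A) = (x + 3)^2, so the eigenvalues are -3 (algebraic multiplicity 2).

For λ = -3: rank(A + 3I) = 0. The eigenspace has dimension 2 - 0 = 2, so there are 2 Jordan blocks; the rank sequence gives block sizes [1, 1].

Assembling the blocks gives the Jordan form J above.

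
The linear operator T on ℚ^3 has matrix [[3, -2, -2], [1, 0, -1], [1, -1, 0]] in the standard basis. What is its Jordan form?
J = [[1, 1, 0], [0, 1, 0], [0, 0, 1]]

The characteristic polynomial is det(xI - A) = (x - 1)^3, so the eigenvalues are 1 (algebraic multiplicity 3).

For λ = 1: rank(A - I) = 1, rank((A - I)^2) = 0. The eigenspace has dimension 3 - 1 = 2, so there are 2 Jordan blocks; the rank sequence gives block sizes [2, 1].

Assembling the blocks gives the Jordan form J above.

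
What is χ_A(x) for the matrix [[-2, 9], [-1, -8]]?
xI - A = [[x + 2, -9], [1, x + 8]].

Expanding det(xI - A) along the first row:
det(xI - A) = + (x + 2)·det([[x + 8]]) - (-9)·det([[1]]).

Evaluating gives χ_A(x) = x^2 + 10x + 25 = (x + 5)^2.

χ_A(x) = (x + 5)^2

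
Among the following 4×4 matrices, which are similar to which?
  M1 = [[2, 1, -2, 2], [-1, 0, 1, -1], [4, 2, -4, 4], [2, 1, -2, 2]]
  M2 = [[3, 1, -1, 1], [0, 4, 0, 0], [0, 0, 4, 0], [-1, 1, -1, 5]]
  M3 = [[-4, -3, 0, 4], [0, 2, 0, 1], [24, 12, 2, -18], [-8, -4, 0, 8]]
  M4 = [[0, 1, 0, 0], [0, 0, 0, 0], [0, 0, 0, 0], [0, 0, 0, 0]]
4 classes: {M1}, {M2}, {M3}, {M4}

Characteristic polynomials: χ_{M1} = x^4, χ_{M2} = (x - 4)^4, χ_{M3} = (x - 2)^4, χ_{M4} = x^4.

{M1}: invariant factors x, x^3.

{M2}: invariant factors x - 4, x - 4, (x - 4)^2.

{M3}: invariant factors x - 2, (x - 2)^3.

{M4}: invariant factors x, x, x^2.

Matrices are similar if and only if their invariant-factor lists agree; the partition into similarity classes is {M1}, {M2}, {M3}, {M4}.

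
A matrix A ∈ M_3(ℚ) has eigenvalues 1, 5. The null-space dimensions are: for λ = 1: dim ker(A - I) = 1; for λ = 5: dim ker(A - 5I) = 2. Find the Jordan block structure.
Jordan blocks: (1, 1), (5, 1), (5, 1)

λ = 1: successive nullity increments [1] count blocks of size ≥ k; block sizes are [1].
λ = 5: successive nullity increments [2] count blocks of size ≥ k; block sizes are [1, 1].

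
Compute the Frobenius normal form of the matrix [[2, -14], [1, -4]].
The invariant factors of A (the non-unit diagonal entries of the Smith normal form of xI - A over ℚ[x]) are x^2 + 2x + 6, each dividing the next. The characteristic polynomial is their product, x^2 + 2x + 6.

The rational canonical form is the block-diagonal matrix of companion matrices C(f_i):
R = [[0, -6], [1, -2]].

Note the characteristic polynomial does not split into linear factors over ℚ, so A has no Jordan form over ℚ; the rational canonical form exists over any field.

R = [[0, -6], [1, -2]]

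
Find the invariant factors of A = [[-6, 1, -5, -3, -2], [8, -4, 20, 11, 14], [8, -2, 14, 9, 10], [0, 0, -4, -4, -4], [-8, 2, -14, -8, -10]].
x + 2, (x + 2)^2, (x + 2)^2

The Jordan structure of A has elementary divisors (x + 2)^2, (x + 2)^2, (x + 2). Arranging the block sizes at each eigenvalue in decreasing order and taking row products gives the invariant factors.

Invariant factors (smallest first, each dividing the next): x + 2, (x + 2)^2, (x + 2)^2.

Check: the last factor (x + 2)^2 is the minimal polynomial, and the product (x + 2)^5 is the characteristic polynomial.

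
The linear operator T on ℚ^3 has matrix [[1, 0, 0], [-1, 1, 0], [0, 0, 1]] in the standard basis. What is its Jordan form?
J = [[1, 1, 0], [0, 1, 0], [0, 0, 1]]

The characteristic polynomial is det(xI - A) = (x - 1)^3, so the eigenvalues are 1 (algebraic multiplicity 3).

For λ = 1: rank(A - I) = 1, rank((A - I)^2) = 0. The eigenspace has dimension 3 - 1 = 2, so there are 2 Jordan blocks; the rank sequence gives block sizes [2, 1].

Assembling the blocks gives the Jordan form J above.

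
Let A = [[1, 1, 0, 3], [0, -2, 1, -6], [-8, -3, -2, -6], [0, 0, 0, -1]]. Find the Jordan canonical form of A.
The characteristic polynomial is det(xI - A) = (x + 1)^4, so the eigenvalues are -1 (algebraic multiplicity 4).

For λ = -1: rank(A + I) = 2, rank((A + I)^2) = 1, rank((A + I)^3) = 0. The eigenspace has dimension 4 - 2 = 2, so there are 2 Jordan blocks; the rank sequence gives block sizes [3, 1].

Assembling the blocks gives the Jordan form J above.

J = [[-1, 1, 0, 0], [0, -1, 1, 0], [0, 0, -1, 0], [0, 0, 0, -1]]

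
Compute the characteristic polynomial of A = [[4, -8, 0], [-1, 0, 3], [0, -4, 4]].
xI - A = [[x - 4, 8, 0], [1, x, -3], [0, 4, x - 4]].

Expanding det(xI - A) along the first row:
det(xI - A) = + (x - 4)·det([[x, -3], [4, x - 4]]) - (8)·det([[1, -3], [0, x - 4]]) + (0)·det([[1, x], [0, 4]]).

Evaluating gives χ_A(x) = x^3 - 8x^2 + 20x - 16 = (x - 4)(x - 2)^2.

χ_A(x) = (x - 4)(x - 2)^2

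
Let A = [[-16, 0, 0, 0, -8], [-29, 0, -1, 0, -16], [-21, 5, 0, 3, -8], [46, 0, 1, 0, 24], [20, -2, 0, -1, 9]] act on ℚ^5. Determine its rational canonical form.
R = [[0, 0, 0, 0, -8], [1, 0, 0, 0, 16], [0, 1, 0, 0, 10], [0, 0, 1, 0, -10], [0, 0, 0, 1, -7]]

The invariant factors of A (the non-unit diagonal entries of the Smith normal form of xI - A over ℚ[x]) are (x - 1)(x + 2)^2(x^2 + 4x - 2), each dividing the next. The characteristic polynomial is their product, (x - 1)(x + 2)^2(x^2 + 4x - 2).

The rational canonical form is the block-diagonal matrix of companion matrices C(f_i):
R = [[0, 0, 0, 0, -8], [1, 0, 0, 0, 16], [0, 1, 0, 0, 10], [0, 0, 1, 0, -10], [0, 0, 0, 1, -7]].

Note the characteristic polynomial does not split into linear factors over ℚ, so A has no Jordan form over ℚ; the rational canonical form exists over any field.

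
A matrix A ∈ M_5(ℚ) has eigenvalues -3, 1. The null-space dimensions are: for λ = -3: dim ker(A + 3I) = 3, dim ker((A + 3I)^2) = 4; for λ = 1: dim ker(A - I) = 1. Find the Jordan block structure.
Jordan blocks: (-3, 2), (-3, 1), (-3, 1), (1, 1)

λ = -3: successive nullity increments [3, 1] count blocks of size ≥ k; block sizes are [2, 1, 1].
λ = 1: successive nullity increments [1] count blocks of size ≥ k; block sizes are [1].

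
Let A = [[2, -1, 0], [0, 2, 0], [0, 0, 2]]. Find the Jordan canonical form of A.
The characteristic polynomial is det(xI - A) = (x - 2)^3, so the eigenvalues are 2 (algebraic multiplicity 3).

For λ = 2: rank(A - 2I) = 1, rank((A - 2I)^2) = 0. The eigenspace has dimension 3 - 1 = 2, so there are 2 Jordan blocks; the rank sequence gives block sizes [2, 1].

Assembling the blocks gives the Jordan form J above.

J = [[2, 1, 0], [0, 2, 0], [0, 0, 2]]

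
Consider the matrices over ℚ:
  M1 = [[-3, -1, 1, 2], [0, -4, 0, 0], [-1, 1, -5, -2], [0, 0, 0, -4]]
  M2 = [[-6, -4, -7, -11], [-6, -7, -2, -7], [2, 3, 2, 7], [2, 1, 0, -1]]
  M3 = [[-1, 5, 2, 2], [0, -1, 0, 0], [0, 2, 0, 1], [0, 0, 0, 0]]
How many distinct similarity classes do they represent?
3 classes: {M1}, {M2}, {M3}

Characteristic polynomials: χ_{M1} = (x + 4)^4, χ_{M2} = (x + 2)^2(x + 4)^2, χ_{M3} = x^2(x + 1)^2.

{M1}: invariant factors x + 4, x + 4, (x + 4)^2.

{M2}: invariant factors (x + 2)^2(x + 4)^2.

{M3}: invariant factors x^2(x + 1)^2.

Matrices are similar if and only if their invariant-factor lists agree; the partition into similarity classes is {M1}, {M2}, {M3}.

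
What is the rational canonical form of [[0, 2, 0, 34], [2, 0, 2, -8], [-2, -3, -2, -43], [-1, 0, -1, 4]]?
The invariant factors of A (the non-unit diagonal entries of the Smith normal form of xI - A over ℚ[x]) are x, x(x - 5)(x + 3), each dividing the next. The characteristic polynomial is their product, x^2(x - 5)(x + 3).

The rational canonical form is the block-diagonal matrix of companion matrices C(f_i):
R = [[0, 0, 0, 0], [0, 0, 0, 0], [0, 1, 0, 15], [0, 0, 1, 2]].

R = [[0, 0, 0, 0], [0, 0, 0, 0], [0, 1, 0, 15], [0, 0, 1, 2]]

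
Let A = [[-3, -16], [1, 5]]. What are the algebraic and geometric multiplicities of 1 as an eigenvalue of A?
algebraic multiplicity 2, geometric multiplicity 1

The characteristic polynomial is (x - 1)^2, so the factor x - 1 appears with exponent 2: the algebraic multiplicity is 2.

rank(A - I) = 1, so the eigenspace has dimension 2 - 1 = 1: the geometric multiplicity is 1.

Since 1 < 2, A is not diagonalizable.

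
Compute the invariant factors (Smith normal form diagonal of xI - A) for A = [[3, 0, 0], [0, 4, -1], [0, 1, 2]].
x - 3, (x - 3)^2

The Jordan structure of A has elementary divisors (x - 3)^2, (x - 3). Arranging the block sizes at each eigenvalue in decreasing order and taking row products gives the invariant factors.

Invariant factors (smallest first, each dividing the next): x - 3, (x - 3)^2.

Check: the last factor (x - 3)^2 is the minimal polynomial, and the product (x - 3)^3 is the characteristic polynomial.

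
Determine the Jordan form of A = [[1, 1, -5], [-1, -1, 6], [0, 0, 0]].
J = [[0, 1, 0], [0, 0, 1], [0, 0, 0]]

The characteristic polynomial is det(xI - A) = x^3, so the eigenvalues are 0 (algebraic multiplicity 3).

For λ = 0: rank(A) = 2, rank(A^2) = 1, rank(A^3) = 0. The eigenspace has dimension 3 - 2 = 1, so there is 1 Jordan block; the rank sequence gives block sizes [3].

Assembling the blocks gives the Jordan form J above.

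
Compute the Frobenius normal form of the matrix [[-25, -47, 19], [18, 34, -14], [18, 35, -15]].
R = [[0, 0, -4], [1, 0, -9], [0, 1, -6]]

The invariant factors of A (the non-unit diagonal entries of the Smith normal form of xI - A over ℚ[x]) are (x + 1)^2(x + 4), each dividing the next. The characteristic polynomial is their product, (x + 1)^2(x + 4).

The rational canonical form is the block-diagonal matrix of companion matrices C(f_i):
R = [[0, 0, -4], [1, 0, -9], [0, 1, -6]].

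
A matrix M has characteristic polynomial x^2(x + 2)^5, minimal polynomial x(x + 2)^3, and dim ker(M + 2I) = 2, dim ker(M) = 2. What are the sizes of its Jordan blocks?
Jordan blocks: (-2, 3), (-2, 2), (0, 1), (0, 1)

λ = -2: algebraic multiplicity 5 (exponent in χ_M), largest block size 3 (exponent in m_M), 2 blocks (geometric multiplicity). These force block sizes [3, 2].
λ = 0: algebraic multiplicity 2 (exponent in χ_M), largest block size 1 (exponent in m_M), 2 blocks (geometric multiplicity). These force block sizes [1, 1].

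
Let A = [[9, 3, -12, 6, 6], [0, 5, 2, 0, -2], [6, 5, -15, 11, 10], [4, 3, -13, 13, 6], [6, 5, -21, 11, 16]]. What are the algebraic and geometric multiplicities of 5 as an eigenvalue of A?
algebraic multiplicity 2, geometric multiplicity 1

The characteristic polynomial is (x - 6)^3(x - 5)^2, so the factor x - 5 appears with exponent 2: the algebraic multiplicity is 2.

rank(A - 5I) = 4, so the eigenspace has dimension 5 - 4 = 1: the geometric multiplicity is 1.

Since 1 < 2, A is not diagonalizable.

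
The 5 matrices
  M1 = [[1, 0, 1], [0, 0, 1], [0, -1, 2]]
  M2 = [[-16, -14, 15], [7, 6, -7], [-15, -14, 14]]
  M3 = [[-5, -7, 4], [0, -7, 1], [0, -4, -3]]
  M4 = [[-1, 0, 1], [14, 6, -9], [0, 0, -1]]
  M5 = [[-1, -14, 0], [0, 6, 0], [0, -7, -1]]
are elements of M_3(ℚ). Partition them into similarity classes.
Characteristic polynomials: χ_{M1} = (x - 1)^3, χ_{M2} = (x - 6)(x + 1)^2, χ_{M3} = (x + 5)^3, χ_{M4} = (x - 6)(x + 1)^2, χ_{M5} = (x - 6)(x + 1)^2.

{M1}: invariant factors (x - 1)^3.

{M2, M4}: invariant factors (x - 6)(x + 1)^2.

{M3}: invariant factors (x + 5)^3.

{M5}: invariant factors x + 1, (x - 6)(x + 1).

Matrices are similar if and only if their invariant-factor lists agree; the partition into similarity classes is {M1}, {M2, M4}, {M3}, {M5}.

4 classes: {M1}, {M2, M4}, {M3}, {M5}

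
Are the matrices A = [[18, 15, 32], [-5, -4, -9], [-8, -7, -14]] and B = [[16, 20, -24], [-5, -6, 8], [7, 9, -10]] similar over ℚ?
Two matrices over a field are similar if and only if they have the same invariant factors.

Both A and B have characteristic polynomial x^3 and minimal polynomial x^3. Computing further, both have invariant factors x^3. Hence A and B are similar.

Yes.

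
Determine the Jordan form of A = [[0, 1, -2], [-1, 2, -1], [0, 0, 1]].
The characteristic polynomial is det(xI - A) = (x - 1)^3, so the eigenvalues are 1 (algebraic multiplicity 3).

For λ = 1: rank(A - I) = 2, rank((A - I)^2) = 1, rank((A - I)^3) = 0. The eigenspace has dimension 3 - 2 = 1, so there is 1 Jordan block; the rank sequence gives block sizes [3].

Assembling the blocks gives the Jordan form J above.

J = [[1, 1, 0], [0, 1, 1], [0, 0, 1]]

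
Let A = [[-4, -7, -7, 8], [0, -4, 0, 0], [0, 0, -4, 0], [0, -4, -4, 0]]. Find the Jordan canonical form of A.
The characteristic polynomial is det(xI - A) = x(x + 4)^3, so the eigenvalues are -4 (algebraic multiplicity 3), 0 (algebraic multiplicity 1).

For λ = -4: rank(A + 4I) = 2, rank((A + 4I)^2) = 1. The eigenspace has dimension 4 - 2 = 2, so there are 2 Jordan blocks; the rank sequence gives block sizes [2, 1].

For λ = 0: algebraic multiplicity 1 gives one 1×1 block.

Assembling the blocks gives the Jordan form J above.

J = [[-4, 1, 0, 0], [0, -4, 0, 0], [0, 0, -4, 0], [0, 0, 0, 0]]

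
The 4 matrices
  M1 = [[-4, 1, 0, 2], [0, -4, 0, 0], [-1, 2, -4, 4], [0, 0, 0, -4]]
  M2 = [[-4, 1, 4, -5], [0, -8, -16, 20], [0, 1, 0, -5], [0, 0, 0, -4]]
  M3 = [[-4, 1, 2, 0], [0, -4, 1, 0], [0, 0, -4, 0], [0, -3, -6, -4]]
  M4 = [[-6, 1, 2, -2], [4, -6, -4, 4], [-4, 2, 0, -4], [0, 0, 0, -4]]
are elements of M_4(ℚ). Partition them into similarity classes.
2 classes: {M1, M3}, {M2, M4}

Characteristic polynomials: χ_{M1} = (x + 4)^4, χ_{M2} = (x + 4)^4, χ_{M3} = (x + 4)^4, χ_{M4} = (x + 4)^4.

{M1, M3}: invariant factors x + 4, (x + 4)^3.

{M2, M4}: invariant factors x + 4, x + 4, (x + 4)^2.

Matrices are similar if and only if their invariant-factor lists agree; the partition into similarity classes is {M1, M3}, {M2, M4}.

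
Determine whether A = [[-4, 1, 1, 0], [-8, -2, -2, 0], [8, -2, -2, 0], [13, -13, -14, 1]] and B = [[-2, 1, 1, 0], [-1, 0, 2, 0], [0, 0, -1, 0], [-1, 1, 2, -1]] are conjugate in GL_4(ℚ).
No.

trace(A) = -7 but trace(B) = -4. The trace is a similarity invariant, so A and B are not similar.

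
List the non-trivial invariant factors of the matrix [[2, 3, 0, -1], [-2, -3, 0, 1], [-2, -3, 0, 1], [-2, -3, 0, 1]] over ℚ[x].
The Jordan structure of A has elementary divisors x^2, x, x. Arranging the block sizes at each eigenvalue in decreasing order and taking row products gives the invariant factors.

Invariant factors (smallest first, each dividing the next): x, x, x^2.

Check: the last factor x^2 is the minimal polynomial, and the product x^4 is the characteristic polynomial.

x, x, x^2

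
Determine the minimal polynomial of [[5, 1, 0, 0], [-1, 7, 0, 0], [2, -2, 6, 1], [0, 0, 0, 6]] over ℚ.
The characteristic polynomial factors as (x - 6)^4. The minimal polynomial is ∏(x - λ)^{k_λ} where k_λ is the size of the largest Jordan block at λ.

For λ = 6: rank(A - 6I) = 2, and the largest Jordan block has size 2 (the smallest k with rank((A - 6I)^k) = rank((A - 6I)^(k+1))).

So m_A(x) = (x - 6)^2.

m_A(x) = (x - 6)^2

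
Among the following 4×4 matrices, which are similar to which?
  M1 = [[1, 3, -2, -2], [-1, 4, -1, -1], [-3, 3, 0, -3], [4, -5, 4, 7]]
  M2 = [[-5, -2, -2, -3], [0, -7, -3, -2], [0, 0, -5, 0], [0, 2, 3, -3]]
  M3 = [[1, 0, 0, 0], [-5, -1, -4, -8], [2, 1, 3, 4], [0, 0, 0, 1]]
3 classes: {M1}, {M2}, {M3}

Characteristic polynomials: χ_{M1} = (x - 3)^4, χ_{M2} = (x + 5)^4, χ_{M3} = (x - 1)^4.

{M1}: invariant factors x - 3, (x - 3)^3.

{M2}: invariant factors x + 5, (x + 5)^3.

{M3}: invariant factors x - 1, (x - 1)^3.

Matrices are similar if and only if their invariant-factor lists agree; the partition into similarity classes is {M1}, {M2}, {M3}.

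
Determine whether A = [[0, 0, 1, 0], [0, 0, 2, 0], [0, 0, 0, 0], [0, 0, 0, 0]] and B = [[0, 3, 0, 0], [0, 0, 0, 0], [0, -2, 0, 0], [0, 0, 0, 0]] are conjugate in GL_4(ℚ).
Yes.

Two matrices over a field are similar if and only if they have the same invariant factors.

Both A and B have characteristic polynomial x^4 and minimal polynomial x^2. Computing further, both have invariant factors x, x, x^2. Hence A and B are similar.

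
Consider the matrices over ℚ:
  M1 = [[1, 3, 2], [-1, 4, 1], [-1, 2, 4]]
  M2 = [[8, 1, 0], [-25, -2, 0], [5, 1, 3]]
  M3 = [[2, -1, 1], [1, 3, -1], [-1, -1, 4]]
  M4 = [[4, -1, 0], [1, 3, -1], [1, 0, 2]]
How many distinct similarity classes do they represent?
Characteristic polynomials: χ_{M1} = (x - 3)^3, χ_{M2} = (x - 3)^3, χ_{M3} = (x - 3)^3, χ_{M4} = (x - 3)^3.

{M1, M3, M4}: invariant factors (x - 3)^3.

{M2}: invariant factors x - 3, (x - 3)^2.

Matrices are similar if and only if their invariant-factor lists agree; the partition into similarity classes is {M1, M3, M4}, {M2}.

2 classes: {M1, M3, M4}, {M2}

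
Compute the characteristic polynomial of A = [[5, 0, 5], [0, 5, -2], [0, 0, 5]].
xI - A = [[x - 5, 0, -5], [0, x - 5, 2], [0, 0, x - 5]].

Expanding det(xI - A) along the first row:
det(xI - A) = + (x - 5)·det([[x - 5, 2], [0, x - 5]]) - (0)·det([[0, 2], [0, x - 5]]) + (-5)·det([[0, x - 5], [0, 0]]).

Evaluating gives χ_A(x) = x^3 - 15x^2 + 75x - 125 = (x - 5)^3.

χ_A(x) = (x - 5)^3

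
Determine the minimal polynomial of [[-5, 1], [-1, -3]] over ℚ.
m_A(x) = (x + 4)^2

The characteristic polynomial factors as (x + 4)^2. The minimal polynomial is ∏(x - λ)^{k_λ} where k_λ is the size of the largest Jordan block at λ.

For λ = -4: rank(A + 4I) = 1, and the largest Jordan block has size 2 (the smallest k with rank((A + 4I)^k) = rank((A + 4I)^(k+1))).

So m_A(x) = (x + 4)^2.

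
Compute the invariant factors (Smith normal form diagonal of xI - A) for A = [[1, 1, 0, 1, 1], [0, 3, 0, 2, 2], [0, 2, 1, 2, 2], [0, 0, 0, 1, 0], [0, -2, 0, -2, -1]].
The Jordan structure of A has elementary divisors (x - 1)^2, (x - 1), (x - 1), (x - 1). Arranging the block sizes at each eigenvalue in decreasing order and taking row products gives the invariant factors.

Invariant factors (smallest first, each dividing the next): x - 1, x - 1, x - 1, (x - 1)^2.

Check: the last factor (x - 1)^2 is the minimal polynomial, and the product (x - 1)^5 is the characteristic polynomial.

x - 1, x - 1, x - 1, (x - 1)^2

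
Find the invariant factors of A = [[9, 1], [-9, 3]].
The Jordan structure of A has elementary divisors (x - 6)^2. Arranging the block sizes at each eigenvalue in decreasing order and taking row products gives the invariant factors.

Invariant factors (smallest first, each dividing the next): (x - 6)^2.

Check: the last factor (x - 6)^2 is the minimal polynomial, and the product (x - 6)^2 is the characteristic polynomial.

(x - 6)^2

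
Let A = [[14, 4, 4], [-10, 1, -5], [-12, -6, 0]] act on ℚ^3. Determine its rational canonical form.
The invariant factors of A (the non-unit diagonal entries of the Smith normal form of xI - A over ℚ[x]) are x - 6, (x - 6)(x - 3), each dividing the next. The characteristic polynomial is their product, (x - 6)^2(x - 3).

The rational canonical form is the block-diagonal matrix of companion matrices C(f_i):
R = [[6, 0, 0], [0, 0, -18], [0, 1, 9]].

R = [[6, 0, 0], [0, 0, -18], [0, 1, 9]]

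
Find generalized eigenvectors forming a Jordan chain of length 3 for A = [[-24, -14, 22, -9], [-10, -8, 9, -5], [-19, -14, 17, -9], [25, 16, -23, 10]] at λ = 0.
We seek v_1 ∈ ker(A^3) \ ker(A^2), then set v_{i+1} = A v_i.

One such chain is v_1 = [[-2, -2, -2, 3]]^T, v_2 = [[5, 3, 5, -6]]^T, v_3 = [[2, 1, 2, -2]]^T. Check: A v_3 = [[0, 0, 0, 0]]^T = 0.

v_1 = [[-2, -2, -2, 3]]^T, v_2 = [[5, 3, 5, -6]]^T, v_3 = [[2, 1, 2, -2]]^T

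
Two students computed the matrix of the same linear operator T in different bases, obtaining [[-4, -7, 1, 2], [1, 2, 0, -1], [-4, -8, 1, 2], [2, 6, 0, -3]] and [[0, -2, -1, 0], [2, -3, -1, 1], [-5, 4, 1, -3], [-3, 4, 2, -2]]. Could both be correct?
Two matrices over a field are similar if and only if they have the same invariant factors.

Both A and B have characteristic polynomial (x + 1)^4 and minimal polynomial (x + 1)^3. Computing further, both have invariant factors x + 1, (x + 1)^3. Hence A and B are similar.

Yes.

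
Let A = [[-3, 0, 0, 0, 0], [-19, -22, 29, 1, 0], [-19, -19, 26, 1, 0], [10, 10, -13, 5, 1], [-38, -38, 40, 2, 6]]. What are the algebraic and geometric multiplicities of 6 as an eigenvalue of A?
The characteristic polynomial is (x - 6)^3(x + 3)^2, so the factor x - 6 appears with exponent 3: the algebraic multiplicity is 3.

rank(A - 6I) = 4, so the eigenspace has dimension 5 - 4 = 1: the geometric multiplicity is 1.

Since 1 < 3, A is not diagonalizable.

algebraic multiplicity 3, geometric multiplicity 1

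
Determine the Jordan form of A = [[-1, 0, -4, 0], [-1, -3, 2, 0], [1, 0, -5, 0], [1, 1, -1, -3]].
The characteristic polynomial is det(xI - A) = (x + 3)^4, so the eigenvalues are -3 (algebraic multiplicity 4).

For λ = -3: rank(A + 3I) = 2, rank((A + 3I)^2) = 0. The eigenspace has dimension 4 - 2 = 2, so there are 2 Jordan blocks; the rank sequence gives block sizes [2, 2].

Assembling the blocks gives the Jordan form J above.

J = [[-3, 1, 0, 0], [0, -3, 0, 0], [0, 0, -3, 1], [0, 0, 0, -3]]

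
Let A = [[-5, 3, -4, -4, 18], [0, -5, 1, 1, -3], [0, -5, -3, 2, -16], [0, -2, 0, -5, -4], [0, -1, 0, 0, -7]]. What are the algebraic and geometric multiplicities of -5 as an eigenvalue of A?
The characteristic polynomial is (x + 5)^5, so the factor x + 5 appears with exponent 5: the algebraic multiplicity is 5.

rank(A + 5I) = 2, so the eigenspace has dimension 5 - 2 = 3: the geometric multiplicity is 3.

Since 3 < 5, A is not diagonalizable.

algebraic multiplicity 5, geometric multiplicity 3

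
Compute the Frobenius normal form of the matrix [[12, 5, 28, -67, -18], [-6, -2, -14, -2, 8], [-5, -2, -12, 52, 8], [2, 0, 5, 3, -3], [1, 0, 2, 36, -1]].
The invariant factors of A (the non-unit diagonal entries of the Smith normal form of xI - A over ℚ[x]) are (x - 6)(x^2 + 3x + 1)^2, each dividing the next. The characteristic polynomial is their product, (x - 6)(x^2 + 3x + 1)^2.

The rational canonical form is the block-diagonal matrix of companion matrices C(f_i):
R = [[0, 0, 0, 0, 6], [1, 0, 0, 0, 35], [0, 1, 0, 0, 60], [0, 0, 1, 0, 25], [0, 0, 0, 1, 0]].

Note the characteristic polynomial does not split into linear factors over ℚ, so A has no Jordan form over ℚ; the rational canonical form exists over any field.

R = [[0, 0, 0, 0, 6], [1, 0, 0, 0, 35], [0, 1, 0, 0, 60], [0, 0, 1, 0, 25], [0, 0, 0, 1, 0]]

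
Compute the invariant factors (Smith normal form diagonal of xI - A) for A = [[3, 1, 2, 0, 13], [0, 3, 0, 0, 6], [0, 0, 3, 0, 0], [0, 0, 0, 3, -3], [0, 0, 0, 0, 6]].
x - 3, x - 3, (x - 6)(x - 3)^2

The Jordan structure of A has elementary divisors (x - 3)^2, (x - 3), (x - 3), (x - 6). Arranging the block sizes at each eigenvalue in decreasing order and taking row products gives the invariant factors.

Invariant factors (smallest first, each dividing the next): x - 3, x - 3, (x - 6)(x - 3)^2.

Check: the last factor (x - 6)(x - 3)^2 is the minimal polynomial, and the product (x - 6)(x - 3)^4 is the characteristic polynomial.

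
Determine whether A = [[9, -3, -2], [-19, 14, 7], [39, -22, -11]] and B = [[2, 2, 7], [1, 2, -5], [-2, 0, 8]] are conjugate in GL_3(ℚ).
Yes.

Two matrices over a field are similar if and only if they have the same invariant factors.

Both A and B have characteristic polynomial (x - 4)^3 and minimal polynomial (x - 4)^3. Computing further, both have invariant factors (x - 4)^3. Hence A and B are similar.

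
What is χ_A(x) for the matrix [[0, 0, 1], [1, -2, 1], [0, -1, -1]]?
xI - A = [[x, 0, -1], [-1, x + 2, -1], [0, 1, x + 1]].

Expanding det(xI - A) along the first row:
det(xI - A) = + (x)·det([[x + 2, -1], [1, x + 1]]) - (0)·det([[-1, -1], [0, x + 1]]) + (-1)·det([[-1, x + 2], [0, 1]]).

Evaluating gives χ_A(x) = x^3 + 3x^2 + 3x + 1 = (x + 1)^3.

χ_A(x) = (x + 1)^3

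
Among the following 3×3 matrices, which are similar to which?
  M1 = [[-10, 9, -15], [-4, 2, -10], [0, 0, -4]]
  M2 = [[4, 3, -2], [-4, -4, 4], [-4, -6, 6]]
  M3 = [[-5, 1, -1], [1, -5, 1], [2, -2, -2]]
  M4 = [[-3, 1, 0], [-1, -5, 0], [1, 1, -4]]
2 classes: {M1, M3, M4}, {M2}

Characteristic polynomials: χ_{M1} = (x + 4)^3, χ_{M2} = (x - 2)^3, χ_{M3} = (x + 4)^3, χ_{M4} = (x + 4)^3.

{M1, M3, M4}: invariant factors x + 4, (x + 4)^2.

{M2}: invariant factors x - 2, (x - 2)^2.

Matrices are similar if and only if their invariant-factor lists agree; the partition into similarity classes is {M1, M3, M4}, {M2}.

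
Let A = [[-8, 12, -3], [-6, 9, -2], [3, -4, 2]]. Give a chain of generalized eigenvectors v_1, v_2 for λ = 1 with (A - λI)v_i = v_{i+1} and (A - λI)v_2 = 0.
v_1 = [[0, 0, -1]]^T, v_2 = [[3, 2, -1]]^T

We seek v_1 ∈ ker((A - I)^2) \ ker(A - I), then set v_{i+1} = (A - I) v_i.

One such chain is v_1 = [[0, 0, -1]]^T, v_2 = [[3, 2, -1]]^T. Check: (A - I) v_2 = [[0, 0, 0]]^T = 0.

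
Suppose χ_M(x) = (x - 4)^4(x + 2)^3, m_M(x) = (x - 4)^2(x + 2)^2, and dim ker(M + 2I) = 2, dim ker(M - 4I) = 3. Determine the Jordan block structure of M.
λ = -2: algebraic multiplicity 3 (exponent in χ_M), largest block size 2 (exponent in m_M), 2 blocks (geometric multiplicity). These force block sizes [2, 1].
λ = 4: algebraic multiplicity 4 (exponent in χ_M), largest block size 2 (exponent in m_M), 3 blocks (geometric multiplicity). These force block sizes [2, 1, 1].

Jordan blocks: (-2, 2), (-2, 1), (4, 2), (4, 1), (4, 1)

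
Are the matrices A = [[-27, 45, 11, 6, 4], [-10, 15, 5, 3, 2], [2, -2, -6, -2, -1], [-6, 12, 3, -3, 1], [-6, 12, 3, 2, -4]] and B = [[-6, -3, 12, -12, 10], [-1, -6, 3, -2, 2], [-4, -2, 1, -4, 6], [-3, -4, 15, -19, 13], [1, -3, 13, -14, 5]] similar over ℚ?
Yes.

Two matrices over a field are similar if and only if they have the same invariant factors.

Both A and B have characteristic polynomial (x + 5)^5 and minimal polynomial (x + 5)^3. Computing further, both have invariant factors (x + 5)^2, (x + 5)^3. Hence A and B are similar.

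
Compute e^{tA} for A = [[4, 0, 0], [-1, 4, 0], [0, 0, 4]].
e^{tA} = [[e^{4*t}, 0, 0], [-t*e^{4*t}, e^{4*t}, 0], [0, 0, e^{4*t}]]

A has Jordan form J = [[4, 1, 0], [0, 4, 0], [0, 0, 4]] with A = PJP^{-1}, so e^{tA} = P e^{tJ} P^{-1}.

For a Jordan block J_k(λ), e^{tJ_k(λ)} = e^{λt} · (I + tN + t^2 N^2/2! + ... + t^{k-1} N^{k-1}/(k-1)!) where N is the nilpotent superdiagonal part.

Assembling the blocks and conjugating back gives the entries of e^{tA} as shown above.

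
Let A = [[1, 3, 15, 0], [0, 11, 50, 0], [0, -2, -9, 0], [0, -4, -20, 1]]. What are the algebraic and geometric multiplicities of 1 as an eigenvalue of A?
The characteristic polynomial is (x - 1)^4, so the factor x - 1 appears with exponent 4: the algebraic multiplicity is 4.

rank(A - I) = 1, so the eigenspace has dimension 4 - 1 = 3: the geometric multiplicity is 3.

Since 3 < 4, A is not diagonalizable.

algebraic multiplicity 4, geometric multiplicity 3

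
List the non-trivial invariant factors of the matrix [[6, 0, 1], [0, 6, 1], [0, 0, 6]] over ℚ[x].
The Jordan structure of A has elementary divisors (x - 6)^2, (x - 6). Arranging the block sizes at each eigenvalue in decreasing order and taking row products gives the invariant factors.

Invariant factors (smallest first, each dividing the next): x - 6, (x - 6)^2.

Check: the last factor (x - 6)^2 is the minimal polynomial, and the product (x - 6)^3 is the characteristic polynomial.

x - 6, (x - 6)^2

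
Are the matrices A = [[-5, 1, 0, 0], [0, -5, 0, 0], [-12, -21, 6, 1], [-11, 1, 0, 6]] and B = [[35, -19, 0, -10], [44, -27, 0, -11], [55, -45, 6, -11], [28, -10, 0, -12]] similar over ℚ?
Two matrices over a field are similar if and only if they have the same invariant factors.

Both A and B have characteristic polynomial (x - 6)^2(x + 5)^2 and minimal polynomial (x - 6)^2(x + 5)^2. Computing further, both have invariant factors (x - 6)^2(x + 5)^2. Hence A and B are similar.

Yes.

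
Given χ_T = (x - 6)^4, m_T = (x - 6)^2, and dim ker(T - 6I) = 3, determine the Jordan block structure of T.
λ = 6: algebraic multiplicity 4 (exponent in χ_T), largest block size 2 (exponent in m_T), 3 blocks (geometric multiplicity). These force block sizes [2, 1, 1].

Jordan blocks: (6, 2), (6, 1), (6, 1)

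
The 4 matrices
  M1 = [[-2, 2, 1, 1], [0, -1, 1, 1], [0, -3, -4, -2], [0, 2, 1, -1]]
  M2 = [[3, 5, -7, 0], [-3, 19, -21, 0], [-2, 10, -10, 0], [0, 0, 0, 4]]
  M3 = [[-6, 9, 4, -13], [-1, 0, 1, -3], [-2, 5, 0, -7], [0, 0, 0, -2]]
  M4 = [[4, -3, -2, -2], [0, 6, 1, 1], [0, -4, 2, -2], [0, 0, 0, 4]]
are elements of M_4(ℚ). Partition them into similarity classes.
3 classes: {M1, M3}, {M2}, {M4}

Characteristic polynomials: χ_{M1} = (x + 2)^4, χ_{M2} = (x - 4)^4, χ_{M3} = (x + 2)^4, χ_{M4} = (x - 4)^4.

{M1, M3}: invariant factors x + 2, (x + 2)^3.

{M2}: invariant factors x - 4, x - 4, (x - 4)^2.

{M4}: invariant factors x - 4, (x - 4)^3.

Matrices are similar if and only if their invariant-factor lists agree; the partition into similarity classes is {M1, M3}, {M2}, {M4}.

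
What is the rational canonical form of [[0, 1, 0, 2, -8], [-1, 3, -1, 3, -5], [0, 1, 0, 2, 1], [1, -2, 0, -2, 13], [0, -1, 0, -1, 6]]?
R = [[0, 0, 0, 0, -9], [1, 0, 0, 0, 15], [0, 1, 0, 0, 2], [0, 0, 1, 0, -14], [0, 0, 0, 1, 7]]

The invariant factors of A (the non-unit diagonal entries of the Smith normal form of xI - A over ℚ[x]) are (x - 3)^2(x - 1)^2(x + 1), each dividing the next. The characteristic polynomial is their product, (x - 3)^2(x - 1)^2(x + 1).

The rational canonical form is the block-diagonal matrix of companion matrices C(f_i):
R = [[0, 0, 0, 0, -9], [1, 0, 0, 0, 15], [0, 1, 0, 0, 2], [0, 0, 1, 0, -14], [0, 0, 0, 1, 7]].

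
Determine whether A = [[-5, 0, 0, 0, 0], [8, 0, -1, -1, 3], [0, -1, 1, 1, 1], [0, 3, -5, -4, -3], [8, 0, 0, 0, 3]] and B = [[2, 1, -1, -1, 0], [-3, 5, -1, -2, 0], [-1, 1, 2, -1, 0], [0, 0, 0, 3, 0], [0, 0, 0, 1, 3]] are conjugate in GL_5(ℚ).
trace(A) = -5 but trace(B) = 15. The trace is a similarity invariant, so A and B are not similar.

No.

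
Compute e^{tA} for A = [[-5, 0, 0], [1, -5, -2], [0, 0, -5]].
A has Jordan form J = [[-5, 1, 0], [0, -5, 0], [0, 0, -5]] with A = PJP^{-1}, so e^{tA} = P e^{tJ} P^{-1}.

For a Jordan block J_k(λ), e^{tJ_k(λ)} = e^{λt} · (I + tN + t^2 N^2/2! + ... + t^{k-1} N^{k-1}/(k-1)!) where N is the nilpotent superdiagonal part.

Assembling the blocks and conjugating back gives the entries of e^{tA} as shown above.

e^{tA} = [[e^{-5*t}, 0, 0], [t*e^{-5*t}, e^{-5*t}, -2*t*e^{-5*t}], [0, 0, e^{-5*t}]]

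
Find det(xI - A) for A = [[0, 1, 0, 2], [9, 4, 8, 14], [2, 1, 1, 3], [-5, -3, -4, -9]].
xI - A = [[x, -1, 0, -2], [-9, x - 4, -8, -14], [-2, -1, x - 1, -3], [5, 3, 4, x + 9]].

Expanding det(xI - A) along the first row:
det(xI - A) = + (x)·det([[x - 4, -8, -14], [-1, x - 1, -3], [3, 4, x + 9]]) - (-1)·det([[-9, -8, -14], [-2, x - 1, -3], [5, 4, x + 9]]) + (0)·det([[-9, x - 4, -14], [-2, -1, -3], [5, 3, x + 9]]) - (-2)·det([[-9, x - 4, -8], [-2, -1, x - 1], [5, 3, 4]]).

Evaluating gives χ_A(x) = x^4 + 4x^3 + 6x^2 + 4x + 1 = (x + 1)^4.

χ_A(x) = (x + 1)^4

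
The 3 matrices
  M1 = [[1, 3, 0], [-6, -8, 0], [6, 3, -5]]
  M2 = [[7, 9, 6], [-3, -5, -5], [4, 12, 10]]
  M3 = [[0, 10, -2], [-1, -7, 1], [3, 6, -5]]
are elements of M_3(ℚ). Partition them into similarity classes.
Characteristic polynomials: χ_{M1} = (x + 2)(x + 5)^2, χ_{M2} = (x - 4)^3, χ_{M3} = (x + 2)(x + 5)^2.

{M1}: invariant factors x + 5, (x + 2)(x + 5).

{M2}: invariant factors (x - 4)^3.

{M3}: invariant factors (x + 2)(x + 5)^2.

Matrices are similar if and only if their invariant-factor lists agree; the partition into similarity classes is {M1}, {M2}, {M3}.

3 classes: {M1}, {M2}, {M3}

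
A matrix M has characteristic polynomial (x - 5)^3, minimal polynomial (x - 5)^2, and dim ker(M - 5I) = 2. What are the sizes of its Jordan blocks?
λ = 5: algebraic multiplicity 3 (exponent in χ_M), largest block size 2 (exponent in m_M), 2 blocks (geometric multiplicity). These force block sizes [2, 1].

Jordan blocks: (5, 2), (5, 1)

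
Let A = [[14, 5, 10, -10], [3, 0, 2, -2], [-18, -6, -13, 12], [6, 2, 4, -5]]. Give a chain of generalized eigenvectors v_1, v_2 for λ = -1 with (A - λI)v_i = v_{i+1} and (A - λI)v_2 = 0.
v_1 = [[0, 1, 0, 0]]^T, v_2 = [[5, 1, -6, 2]]^T

We seek v_1 ∈ ker((A + I)^2) \ ker(A + I), then set v_{i+1} = (A + I) v_i.

One such chain is v_1 = [[0, 1, 0, 0]]^T, v_2 = [[5, 1, -6, 2]]^T. Check: (A + I) v_2 = [[0, 0, 0, 0]]^T = 0.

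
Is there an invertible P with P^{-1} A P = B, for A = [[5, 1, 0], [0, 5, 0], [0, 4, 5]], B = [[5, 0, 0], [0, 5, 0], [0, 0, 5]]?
No.

Both have characteristic polynomial (x - 5)^3, but the minimal polynomial of A is (x - 5)^2 while the minimal polynomial of B is x - 5. The minimal polynomial is a similarity invariant, so A and B are not similar.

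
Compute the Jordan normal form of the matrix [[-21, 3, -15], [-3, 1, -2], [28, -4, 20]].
J = [[0, 1, 0], [0, 0, 1], [0, 0, 0]]

The characteristic polynomial is det(xI - A) = x^3, so the eigenvalues are 0 (algebraic multiplicity 3).

For λ = 0: rank(A) = 2, rank(A^2) = 1, rank(A^3) = 0. The eigenspace has dimension 3 - 2 = 1, so there is 1 Jordan block; the rank sequence gives block sizes [3].

Assembling the blocks gives the Jordan form J above.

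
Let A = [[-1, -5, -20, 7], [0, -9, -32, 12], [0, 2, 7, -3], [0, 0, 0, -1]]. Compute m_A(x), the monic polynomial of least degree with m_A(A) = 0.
The characteristic polynomial factors as (x + 1)^4. The minimal polynomial is ∏(x - λ)^{k_λ} where k_λ is the size of the largest Jordan block at λ.

For λ = -1: rank(A + I) = 2, and the largest Jordan block has size 2 (the smallest k with rank((A + I)^k) = rank((A + I)^(k+1))).

So m_A(x) = (x + 1)^2.

m_A(x) = (x + 1)^2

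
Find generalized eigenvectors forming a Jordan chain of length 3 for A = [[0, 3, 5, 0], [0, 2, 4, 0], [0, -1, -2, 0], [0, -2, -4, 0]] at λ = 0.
We seek v_1 ∈ ker(A^3) \ ker(A^2), then set v_{i+1} = A v_i.

One such chain is v_1 = [[0, -1, 1, 0]]^T, v_2 = [[2, 2, -1, -2]]^T, v_3 = [[1, 0, 0, 0]]^T. Check: A v_3 = [[0, 0, 0, 0]]^T = 0.

v_1 = [[0, -1, 1, 0]]^T, v_2 = [[2, 2, -1, -2]]^T, v_3 = [[1, 0, 0, 0]]^T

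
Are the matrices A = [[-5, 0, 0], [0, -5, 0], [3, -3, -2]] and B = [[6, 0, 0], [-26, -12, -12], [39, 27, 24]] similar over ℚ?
No.

trace(A) = -12 but trace(B) = 18. The trace is a similarity invariant, so A and B are not similar.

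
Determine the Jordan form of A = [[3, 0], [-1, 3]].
J = [[3, 1], [0, 3]]

The characteristic polynomial is det(xI - A) = (x - 3)^2, so the eigenvalues are 3 (algebraic multiplicity 2).

For λ = 3: rank(A - 3I) = 1, rank((A - 3I)^2) = 0. The eigenspace has dimension 2 - 1 = 1, so there is 1 Jordan block; the rank sequence gives block sizes [2].

Assembling the blocks gives the Jordan form J above.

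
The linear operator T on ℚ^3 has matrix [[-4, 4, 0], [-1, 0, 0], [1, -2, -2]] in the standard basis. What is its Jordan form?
J = [[-2, 1, 0], [0, -2, 0], [0, 0, -2]]

The characteristic polynomial is det(xI - A) = (x + 2)^3, so the eigenvalues are -2 (algebraic multiplicity 3).

For λ = -2: rank(A + 2I) = 1, rank((A + 2I)^2) = 0. The eigenspace has dimension 3 - 1 = 2, so there are 2 Jordan blocks; the rank sequence gives block sizes [2, 1].

Assembling the blocks gives the Jordan form J above.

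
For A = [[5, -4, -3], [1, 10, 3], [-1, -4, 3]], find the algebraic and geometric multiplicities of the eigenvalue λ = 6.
algebraic multiplicity 3, geometric multiplicity 2

The characteristic polynomial is (x - 6)^3, so the factor x - 6 appears with exponent 3: the algebraic multiplicity is 3.

rank(A - 6I) = 1, so the eigenspace has dimension 3 - 1 = 2: the geometric multiplicity is 2.

Since 2 < 3, A is not diagonalizable.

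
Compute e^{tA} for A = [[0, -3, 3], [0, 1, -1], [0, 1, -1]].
e^{tA} = [[1, -3*t, 3*t], [0, t + 1, -t], [0, t, 1 - t]]

A has Jordan form J = [[0, 1, 0], [0, 0, 0], [0, 0, 0]] with A = PJP^{-1}, so e^{tA} = P e^{tJ} P^{-1}.

For a Jordan block J_k(λ), e^{tJ_k(λ)} = e^{λt} · (I + tN + t^2 N^2/2! + ... + t^{k-1} N^{k-1}/(k-1)!) where N is the nilpotent superdiagonal part.

Assembling the blocks and conjugating back gives the entries of e^{tA} as shown above.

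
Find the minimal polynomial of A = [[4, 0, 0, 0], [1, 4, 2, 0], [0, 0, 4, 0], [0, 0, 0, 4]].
m_A(x) = (x - 4)^2

The characteristic polynomial factors as (x - 4)^4. The minimal polynomial is ∏(x - λ)^{k_λ} where k_λ is the size of the largest Jordan block at λ.

For λ = 4: rank(A - 4I) = 1, and the largest Jordan block has size 2 (the smallest k with rank((A - 4I)^k) = rank((A - 4I)^(k+1))).

So m_A(x) = (x - 4)^2.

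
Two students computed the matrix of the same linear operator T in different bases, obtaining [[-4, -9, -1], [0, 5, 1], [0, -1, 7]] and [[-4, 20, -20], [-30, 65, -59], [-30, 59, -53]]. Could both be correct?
Two matrices over a field are similar if and only if they have the same invariant factors.

Both A and B have characteristic polynomial (x - 6)^2(x + 4) and minimal polynomial (x - 6)^2(x + 4). Computing further, both have invariant factors (x - 6)^2(x + 4). Hence A and B are similar.

Yes.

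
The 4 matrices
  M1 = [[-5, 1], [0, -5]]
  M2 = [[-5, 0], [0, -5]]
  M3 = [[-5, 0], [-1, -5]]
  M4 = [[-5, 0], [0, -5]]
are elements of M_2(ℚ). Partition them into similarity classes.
Characteristic polynomials: χ_{M1} = (x + 5)^2, χ_{M2} = (x + 5)^2, χ_{M3} = (x + 5)^2, χ_{M4} = (x + 5)^2.

{M1, M3}: invariant factors (x + 5)^2.

{M2, M4}: invariant factors x + 5, x + 5.

Matrices are similar if and only if their invariant-factor lists agree; the partition into similarity classes is {M1, M3}, {M2, M4}.

2 classes: {M1, M3}, {M2, M4}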